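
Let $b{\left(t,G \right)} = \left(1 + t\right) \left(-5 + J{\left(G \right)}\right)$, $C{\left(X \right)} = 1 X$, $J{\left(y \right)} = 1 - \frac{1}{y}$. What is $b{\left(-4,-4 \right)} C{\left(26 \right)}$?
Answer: $\frac{585}{2} \approx 292.5$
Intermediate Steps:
$C{\left(X \right)} = X$
$b{\left(t,G \right)} = \left(1 + t\right) \left(-5 + \frac{-1 + G}{G}\right)$
$b{\left(-4,-4 \right)} C{\left(26 \right)} = \left(-4 - \frac{1}{-4} - -16 - - \frac{4}{-4}\right) 26 = \left(-4 - - \frac{1}{4} + 16 - \left(-4\right) \left(- \frac{1}{4}\right)\right) 26 = \left(-4 + \frac{1}{4} + 16 - 1\right) 26 = \frac{45}{4} \cdot 26 = \frac{585}{2}$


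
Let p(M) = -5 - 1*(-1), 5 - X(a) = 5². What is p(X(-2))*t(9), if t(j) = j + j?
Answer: -72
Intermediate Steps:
X(a) = -20 (X(a) = 5 - 1*5² = 5 - 1*25 = 5 - 25 = -20)
t(j) = 2*j
p(M) = -4 (p(M) = -5 + 1 = -4)
p(X(-2))*t(9) = -8*9 = -4*18 = -72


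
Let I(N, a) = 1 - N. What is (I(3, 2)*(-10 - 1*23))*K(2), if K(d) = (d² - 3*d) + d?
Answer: 0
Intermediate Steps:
K(d) = d² - 2*d
(I(3, 2)*(-10 - 1*23))*K(2) = ((1 - 1*3)*(-10 - 1*23))*(2*(-2 + 2)) = ((1 - 3)*(-10 - 23))*(2*0) = -2*(-33)*0 = 66*0 = 0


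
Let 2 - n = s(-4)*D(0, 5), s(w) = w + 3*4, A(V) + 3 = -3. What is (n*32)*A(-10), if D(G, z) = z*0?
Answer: -384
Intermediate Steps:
A(V) = -6 (A(V) = -3 - 3 = -6)
s(w) = 12 + w (s(w) = w + 12 = 12 + w)
D(G, z) = 0
n = 2 (n = 2 - (12 - 4)*0 = 2 - 8*0 = 2 - 1*0 = 2 + 0 = 2)
(n*32)*A(-10) = (2*32)*(-6) = 64*(-6) = -384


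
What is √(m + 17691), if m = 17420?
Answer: √35111 ≈ 187.38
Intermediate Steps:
√(m + 17691) = √(17420 + 17691) = √35111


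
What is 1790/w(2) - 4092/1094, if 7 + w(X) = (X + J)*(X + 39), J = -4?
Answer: -1161224/48683 ≈ -23.853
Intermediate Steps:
w(X) = -7 + (-4 + X)*(39 + X) (w(X) = -7 + (X - 4)*(X + 39) = -7 + (-4 + X)*(39 + X))
1790/w(2) - 4092/1094 = 1790/(-163 + 2² + 35*2) - 4092/1094 = 1790/(-163 + 4 + 70) - 4092*1/1094 = 1790/(-89) - 2046/547 = 1790*(-1/89) - 2046/547 = -1790/89 - 2046/547 = -1161224/48683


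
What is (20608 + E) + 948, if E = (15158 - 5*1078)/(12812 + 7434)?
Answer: 218216272/10123 ≈ 21556.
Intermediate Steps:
E = 4884/10123 (E = (15158 - 5390)/20246 = 9768*(1/20246) = 4884/10123 ≈ 0.48247)
(20608 + E) + 948 = (20608 + 4884/10123) + 948 = 208619668/10123 + 948 = 218216272/10123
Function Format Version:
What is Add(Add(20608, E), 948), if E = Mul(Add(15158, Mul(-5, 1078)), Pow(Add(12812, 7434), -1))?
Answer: Rational(218216272, 10123) ≈ 21556.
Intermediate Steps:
E = Rational(4884, 10123) (E = Mul(Add(15158, -5390), Pow(20246, -1)) = Mul(9768, Rational(1, 20246)) = Rational(4884, 10123) ≈ 0.48247)
Add(Add(20608, E), 948) = Add(Add(20608, Rational(4884, 10123)), 948) = Add(Rational(208619668, 10123), 948) = Rational(218216272, 10123)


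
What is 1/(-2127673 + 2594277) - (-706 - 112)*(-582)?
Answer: -222138965903/466604 ≈ -4.7608e+5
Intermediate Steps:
1/(-2127673 + 2594277) - (-706 - 112)*(-582) = 1/466604 - (-818)*(-582) = 1/466604 - 1*476076 = 1/466604 - 476076 = -222138965903/466604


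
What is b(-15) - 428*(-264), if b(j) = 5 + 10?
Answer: 113007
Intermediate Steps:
b(j) = 15
b(-15) - 428*(-264) = 15 - 428*(-264) = 15 + 112992 = 113007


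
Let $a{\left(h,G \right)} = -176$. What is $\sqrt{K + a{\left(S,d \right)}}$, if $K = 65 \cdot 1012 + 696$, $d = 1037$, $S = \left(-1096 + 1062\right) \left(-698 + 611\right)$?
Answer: $10 \sqrt{663} \approx 257.49$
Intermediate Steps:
$S = 2958$ ($S = \left(-34\right) \left(-87\right) = 2958$)
$K = 66476$ ($K = 65780 + 696 = 66476$)
$\sqrt{K + a{\left(S,d \right)}} = \sqrt{66476 - 176} = \sqrt{66300} = 10 \sqrt{663}$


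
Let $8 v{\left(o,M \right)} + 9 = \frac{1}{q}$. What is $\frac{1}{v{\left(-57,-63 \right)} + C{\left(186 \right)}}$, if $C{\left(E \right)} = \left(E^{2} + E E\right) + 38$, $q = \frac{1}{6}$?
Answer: $\frac{8}{553837} \approx 1.4445 \cdot 10^{-5}$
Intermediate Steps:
$q = \frac{1}{6} \approx 0.16667$
$v{\left(o,M \right)} = - \frac{3}{8}$ ($v{\left(o,M \right)} = - \frac{9}{8} + \frac{\frac{1}{\frac{1}{6}}}{8} = - \frac{9}{8} + \frac{1}{8} \cdot 6 = - \frac{9}{8} + \frac{3}{4} = - \frac{3}{8}$)
$C{\left(E \right)} = 38 + 2 E^{2}$ ($C{\left(E \right)} = \left(E^{2} + E^{2}\right) + 38 = 2 E^{2} + 38 = 38 + 2 E^{2}$)
$\frac{1}{v{\left(-57,-63 \right)} + C{\left(186 \right)}} = \frac{1}{- \frac{3}{8} + \left(38 + 2 \cdot 186^{2}\right)} = \frac{1}{- \frac{3}{8} + \left(38 + 2 \cdot 34596\right)} = \frac{1}{- \frac{3}{8} + \left(38 + 69192\right)} = \frac{1}{- \frac{3}{8} + 69230} = \frac{1}{\frac{553837}{8}} = \frac{8}{553837}$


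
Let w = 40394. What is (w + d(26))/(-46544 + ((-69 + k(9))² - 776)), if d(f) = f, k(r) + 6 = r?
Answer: -10105/10741 ≈ -0.94079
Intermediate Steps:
k(r) = -6 + r
(w + d(26))/(-46544 + ((-69 + k(9))² - 776)) = (40394 + 26)/(-46544 + ((-69 + (-6 + 9))² - 776)) = 40420/(-46544 + ((-69 + 3)² - 776)) = 40420/(-46544 + ((-66)² - 776)) = 40420/(-46544 + (4356 - 776)) = 40420/(-46544 + 3580) = 40420/(-42964) = 40420*(-1/42964) = -10105/10741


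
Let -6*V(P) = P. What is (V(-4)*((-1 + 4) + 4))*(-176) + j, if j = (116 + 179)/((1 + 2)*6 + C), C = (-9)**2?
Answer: -81017/99 ≈ -818.35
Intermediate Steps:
C = 81
V(P) = -P/6
j = 295/99 (j = (116 + 179)/((1 + 2)*6 + 81) = 295/(3*6 + 81) = 295/(18 + 81) = 295/99 ≈ 2.9798)
(V(-4)*((-1 + 4) + 4))*(-176) + j = ((-1/6*(-4))*((-1 + 4) + 4))*(-176) + 295/99 = (2*(3 + 4)/3)*(-176) + 295/99 = ((2/3)*7)*(-176) + 295/99 = (14/3)*(-176) + 295/99 = -2464/3 + 295/99 = -81017/99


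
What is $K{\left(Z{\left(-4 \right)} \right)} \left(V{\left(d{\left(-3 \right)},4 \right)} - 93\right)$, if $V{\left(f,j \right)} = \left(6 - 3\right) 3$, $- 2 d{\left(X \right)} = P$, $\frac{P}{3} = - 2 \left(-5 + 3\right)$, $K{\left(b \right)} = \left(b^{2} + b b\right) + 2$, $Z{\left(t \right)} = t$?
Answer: $-2856$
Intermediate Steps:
$K{\left(b \right)} = 2 + 2 b^{2}$ ($K{\left(b \right)} = \left(b^{2} + b^{2}\right) + 2 = 2 b^{2} + 2 = 2 + 2 b^{2}$)
$P = 12$ ($P = 3 \left(- 2 \left(-5 + 3\right)\right) = 3 \left(\left(-2\right) \left(-2\right)\right) = 3 \cdot 4 = 12$)
$d{\left(X \right)} = -6$ ($d{\left(X \right)} = \left(- \frac{1}{2}\right) 12 = -6$)
$V{\left(f,j \right)} = 9$ ($V{\left(f,j \right)} = 3 \cdot 3 = 9$)
$K{\left(Z{\left(-4 \right)} \right)} \left(V{\left(d{\left(-3 \right)},4 \right)} - 93\right) = \left(2 + 2 \left(-4\right)^{2}\right) \left(9 - 93\right) = \left(2 + 2 \cdot 16\right) \left(-84\right) = \left(2 + 32\right) \left(-84\right) = 34 \left(-84\right) = -2856$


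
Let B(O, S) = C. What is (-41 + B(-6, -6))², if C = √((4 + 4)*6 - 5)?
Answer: (41 - √43)² ≈ 1186.3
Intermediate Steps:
C = √43 (C = √(8*6 - 5) = √(48 - 5) = √43 ≈ 6.5574)
B(O, S) = √43
(-41 + B(-6, -6))² = (-41 + √43)²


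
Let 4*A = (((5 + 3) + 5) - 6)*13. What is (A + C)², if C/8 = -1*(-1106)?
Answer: 1259043289/16 ≈ 7.8690e+7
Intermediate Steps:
A = 91/4 (A = ((((5 + 3) + 5) - 6)*13)/4 = (((8 + 5) - 6)*13)/4 = ((13 - 6)*13)/4 = (7*13)/4 = (¼)*91 = 91/4 ≈ 22.750)
C = 8848 (C = 8*(-1*(-1106)) = 8*1106 = 8848)
(A + C)² = (91/4 + 8848)² = (35483/4)² = 1259043289/16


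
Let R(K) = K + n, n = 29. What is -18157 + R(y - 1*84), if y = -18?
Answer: -18230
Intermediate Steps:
R(K) = 29 + K (R(K) = K + 29 = 29 + K)
-18157 + R(y - 1*84) = -18157 + (29 + (-18 - 1*84)) = -18157 + (29 + (-18 - 84)) = -18157 + (29 - 102) = -18157 - 73 = -18230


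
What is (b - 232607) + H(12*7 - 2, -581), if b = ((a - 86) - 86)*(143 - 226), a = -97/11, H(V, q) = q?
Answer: -2399981/11 ≈ -2.1818e+5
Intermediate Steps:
a = -97/11 (a = -97*1/11 = -97/11 ≈ -8.8182)
b = 165087/11 (b = ((-97/11 - 86) - 86)*(143 - 226) = (-1043/11 - 86)*(-83) = -1989/11*(-83) = 165087/11 ≈ 15008.)
(b - 232607) + H(12*7 - 2, -581) = (165087/11 - 232607) - 581 = -2393590/11 - 581 = -2399981/11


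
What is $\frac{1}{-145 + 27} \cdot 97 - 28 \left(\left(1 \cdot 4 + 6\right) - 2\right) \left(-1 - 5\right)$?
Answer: $\frac{158495}{118} \approx 1343.2$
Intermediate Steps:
$\frac{1}{-145 + 27} \cdot 97 - 28 \left(\left(1 \cdot 4 + 6\right) - 2\right) \left(-1 - 5\right) = \frac{1}{-118} \cdot 97 - 28 \left(\left(4 + 6\right) - 2\right) \left(-6\right) = \left(- \frac{1}{118}\right) 97 - 28 \left(10 - 2\right) \left(-6\right) = - \frac{97}{118} - 28 \cdot 8 \left(-6\right) = - \frac{97}{118} - -1344 = - \frac{97}{118} + 1344 = \frac{158495}{118}$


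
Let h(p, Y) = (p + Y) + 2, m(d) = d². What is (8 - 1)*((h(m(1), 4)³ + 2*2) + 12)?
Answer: 2513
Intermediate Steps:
h(p, Y) = 2 + Y + p (h(p, Y) = (Y + p) + 2 = 2 + Y + p)
(8 - 1)*((h(m(1), 4)³ + 2*2) + 12) = (8 - 1)*(((2 + 4 + 1²)³ + 2*2) + 12) = 7*(((2 + 4 + 1)³ + 4) + 12) = 7*((7³ + 4) + 12) = 7*((343 + 4) + 12) = 7*(347 + 12) = 7*359 = 2513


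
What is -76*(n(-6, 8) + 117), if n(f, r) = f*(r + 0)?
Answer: -5244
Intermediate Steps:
n(f, r) = f*r
-76*(n(-6, 8) + 117) = -76*(-6*8 + 117) = -76*(-48 + 117) = -76*69 = -5244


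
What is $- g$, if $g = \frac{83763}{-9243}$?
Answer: $\frac{9307}{1027} \approx 9.0623$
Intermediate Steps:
$g = - \frac{9307}{1027}$ ($g = 83763 \left(- \frac{1}{9243}\right) = - \frac{9307}{1027} \approx -9.0623$)
$- g = \left(-1\right) \left(- \frac{9307}{1027}\right) = \frac{9307}{1027}$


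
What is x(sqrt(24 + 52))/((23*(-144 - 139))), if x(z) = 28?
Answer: -28/6509 ≈ -0.0043017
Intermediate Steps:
x(sqrt(24 + 52))/((23*(-144 - 139))) = 28/((23*(-144 - 139))) = 28/((23*(-283))) = 28/(-6509) = 28*(-1/6509) = -28/6509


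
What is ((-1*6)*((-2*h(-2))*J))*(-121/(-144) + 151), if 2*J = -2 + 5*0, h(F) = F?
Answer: 21865/6 ≈ 3644.2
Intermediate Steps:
J = -1 (J = (-2 + 5*0)/2 = (-2 + 0)/2 = (1/2)*(-2) = -1)
((-1*6)*((-2*h(-2))*J))*(-121/(-144) + 151) = ((-1*6)*(-2*(-2)*(-1)))*(-121/(-144) + 151) = (-24*(-1))*(-121*(-1/144) + 151) = (-6*(-4))*(121/144 + 151) = 24*(21865/144) = 21865/6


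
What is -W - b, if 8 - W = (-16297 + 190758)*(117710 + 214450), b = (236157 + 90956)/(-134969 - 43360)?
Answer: 10333981113915521/178329 ≈ 5.7949e+10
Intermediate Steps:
b = -327113/178329 (b = 327113/(-178329) = 327113*(-1/178329) = -327113/178329 ≈ -1.8343)
W = -57948965752 (W = 8 - (-16297 + 190758)*(117710 + 214450) = 8 - 174461*332160 = 8 - 1*57948965760 = 8 - 57948965760 = -57948965752)
-W - b = -1*(-57948965752) - 1*(-327113/178329) = 57948965752 + 327113/178329 = 10333981113915521/178329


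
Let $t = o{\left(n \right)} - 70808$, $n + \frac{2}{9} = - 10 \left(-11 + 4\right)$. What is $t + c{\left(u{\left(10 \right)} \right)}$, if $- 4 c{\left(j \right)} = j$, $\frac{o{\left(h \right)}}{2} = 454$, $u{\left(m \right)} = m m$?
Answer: $-69925$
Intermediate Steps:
$u{\left(m \right)} = m^{2}$
$n = \frac{628}{9}$ ($n = - \frac{2}{9} - 10 \left(-11 + 4\right) = - \frac{2}{9} - -70 = - \frac{2}{9} + 70 = \frac{628}{9} \approx 69.778$)
$o{\left(h \right)} = 908$ ($o{\left(h \right)} = 2 \cdot 454 = 908$)
$c{\left(j \right)} = - \frac{j}{4}$
$t = -69900$ ($t = 908 - 70808 = -69900$)
$t + c{\left(u{\left(10 \right)} \right)} = -69900 - \frac{10^{2}}{4} = -69900 - 25 = -69925$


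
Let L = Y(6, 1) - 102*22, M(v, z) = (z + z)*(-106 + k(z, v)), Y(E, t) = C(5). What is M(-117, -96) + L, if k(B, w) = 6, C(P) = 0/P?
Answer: 16956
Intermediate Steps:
C(P) = 0
Y(E, t) = 0
M(v, z) = -200*z (M(v, z) = (z + z)*(-106 + 6) = (2*z)*(-100) = -200*z)
L = -2244 (L = 0 - 102*22 = 0 - 2244 = -2244)
M(-117, -96) + L = -200*(-96) - 2244 = 19200 - 2244 = 16956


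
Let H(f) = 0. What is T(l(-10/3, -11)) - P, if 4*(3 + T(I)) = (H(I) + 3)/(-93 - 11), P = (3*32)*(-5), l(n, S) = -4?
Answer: 198429/416 ≈ 476.99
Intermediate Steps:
P = -480 (P = 96*(-5) = -480)
T(I) = -1251/416 (T(I) = -3 + ((0 + 3)/(-93 - 11))/4 = -3 + (3/(-104))/4 = -3 + (3*(-1/104))/4 = -3 + (¼)*(-3/104) = -3 - 3/416 = -1251/416)
T(l(-10/3, -11)) - P = -1251/416 - 1*(-480) = -1251/416 + 480 = 198429/416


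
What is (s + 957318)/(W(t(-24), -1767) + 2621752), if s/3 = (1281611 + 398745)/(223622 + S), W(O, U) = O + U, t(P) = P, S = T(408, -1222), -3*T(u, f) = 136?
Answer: 321058512672/878643220765 ≈ 0.36540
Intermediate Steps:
T(u, f) = -136/3 (T(u, f) = -1/3*136 = -136/3)
S = -136/3 ≈ -45.333
s = 7561602/335365 (s = 3*((1281611 + 398745)/(223622 - 136/3)) = 3*(1680356/(670730/3)) = 3*(1680356*(3/670730)) = 3*(2520534/335365) = 7561602/335365 ≈ 22.547)
(s + 957318)/(W(t(-24), -1767) + 2621752) = (7561602/335365 + 957318)/((-24 - 1767) + 2621752) = 321058512672/(335365*(-1791 + 2621752)) = (321058512672/335365)/2619961 = (321058512672/335365)*(1/2619961) = 321058512672/878643220765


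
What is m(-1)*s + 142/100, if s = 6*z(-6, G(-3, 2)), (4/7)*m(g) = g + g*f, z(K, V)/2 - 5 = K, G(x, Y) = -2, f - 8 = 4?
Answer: 13721/50 ≈ 274.42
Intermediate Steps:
f = 12 (f = 8 + 4 = 12)
z(K, V) = 10 + 2*K
m(g) = 91*g/4 (m(g) = 7*(g + g*12)/4 = 7*(g + 12*g)/4 = 7*(13*g)/4 = 91*g/4)
s = -12 (s = 6*(10 + 2*(-6)) = 6*(10 - 12) = 6*(-2) = -12)
m(-1)*s + 142/100 = ((91/4)*(-1))*(-12) + 142/100 = -91/4*(-12) + 142*(1/100) = 273 + 71/50 = 13721/50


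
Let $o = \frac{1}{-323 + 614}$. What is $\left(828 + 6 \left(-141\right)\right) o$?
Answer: $- \frac{6}{97} \approx -0.061856$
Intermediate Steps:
$o = \frac{1}{291} \approx 0.0034364$
$\left(828 + 6 \left(-141\right)\right) o = \left(828 + 6 \left(-141\right)\right) \frac{1}{291} = \left(828 - 846\right) \frac{1}{291} = \left(-18\right) \frac{1}{291} = - \frac{6}{97}$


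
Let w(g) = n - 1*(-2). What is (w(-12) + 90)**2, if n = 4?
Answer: 9216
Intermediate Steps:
w(g) = 6 (w(g) = 4 - 1*(-2) = 4 + 2 = 6)
(w(-12) + 90)**2 = (6 + 90)**2 = 96**2 = 9216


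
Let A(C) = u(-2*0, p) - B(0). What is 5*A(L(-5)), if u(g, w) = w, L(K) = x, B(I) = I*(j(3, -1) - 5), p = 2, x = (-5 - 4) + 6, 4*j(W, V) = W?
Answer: 10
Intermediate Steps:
j(W, V) = W/4
x = -3 (x = -9 + 6 = -3)
B(I) = -17*I/4 (B(I) = I*((¼)*3 - 5) = I*(¾ - 5) = I*(-17/4) = -17*I/4)
L(K) = -3
A(C) = 2 (A(C) = 2 - (-17)*0/4 = 2 - 1*0 = 2 + 0 = 2)
5*A(L(-5)) = 5*2 = 10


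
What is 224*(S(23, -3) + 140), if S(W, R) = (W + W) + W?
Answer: 46816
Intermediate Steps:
S(W, R) = 3*W (S(W, R) = 2*W + W = 3*W)
224*(S(23, -3) + 140) = 224*(3*23 + 140) = 224*(69 + 140) = 224*209 = 46816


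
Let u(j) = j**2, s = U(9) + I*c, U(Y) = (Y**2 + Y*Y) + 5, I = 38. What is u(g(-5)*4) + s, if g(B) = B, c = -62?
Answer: -1789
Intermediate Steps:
U(Y) = 5 + 2*Y**2 (U(Y) = (Y**2 + Y**2) + 5 = 2*Y**2 + 5 = 5 + 2*Y**2)
s = -2189 (s = (5 + 2*9**2) + 38*(-62) = (5 + 2*81) - 2356 = (5 + 162) - 2356 = 167 - 2356 = -2189)
u(g(-5)*4) + s = (-5*4)**2 - 2189 = (-20)**2 - 2189 = 400 - 2189 = -1789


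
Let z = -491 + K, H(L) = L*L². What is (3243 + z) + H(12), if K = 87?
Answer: 4567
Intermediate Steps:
H(L) = L³
z = -404 (z = -491 + 87 = -404)
(3243 + z) + H(12) = (3243 - 404) + 12³ = 2839 + 1728 = 4567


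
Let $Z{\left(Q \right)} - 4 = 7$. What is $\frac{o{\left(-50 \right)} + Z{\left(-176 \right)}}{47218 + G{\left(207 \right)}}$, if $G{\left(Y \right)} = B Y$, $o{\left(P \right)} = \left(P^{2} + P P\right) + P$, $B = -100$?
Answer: $\frac{4961}{26518} \approx 0.18708$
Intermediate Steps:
$o{\left(P \right)} = P + 2 P^{2}$ ($o{\left(P \right)} = \left(P^{2} + P^{2}\right) + P = 2 P^{2} + P = P + 2 P^{2}$)
$Z{\left(Q \right)} = 11$ ($Z{\left(Q \right)} = 4 + 7 = 11$)
$G{\left(Y \right)} = - 100 Y$
$\frac{o{\left(-50 \right)} + Z{\left(-176 \right)}}{47218 + G{\left(207 \right)}} = \frac{- 50 \left(1 + 2 \left(-50\right)\right) + 11}{47218 - 20700} = \frac{- 50 \left(1 - 100\right) + 11}{47218 - 20700} = \frac{\left(-50\right) \left(-99\right) + 11}{26518} = \left(4950 + 11\right) \frac{1}{26518} = 4961 \cdot \frac{1}{26518} = \frac{4961}{26518}$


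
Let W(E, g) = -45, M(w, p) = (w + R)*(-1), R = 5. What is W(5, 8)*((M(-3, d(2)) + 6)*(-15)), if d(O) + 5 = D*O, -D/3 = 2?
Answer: 2700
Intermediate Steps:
D = -6 (D = -3*2 = -6)
d(O) = -5 - 6*O
M(w, p) = -5 - w (M(w, p) = (w + 5)*(-1) = (5 + w)*(-1) = -5 - w)
W(5, 8)*((M(-3, d(2)) + 6)*(-15)) = -45*((-5 - 1*(-3)) + 6)*(-15) = -45*((-5 + 3) + 6)*(-15) = -45*(-2 + 6)*(-15) = -180*(-15) = -45*(-60) = 2700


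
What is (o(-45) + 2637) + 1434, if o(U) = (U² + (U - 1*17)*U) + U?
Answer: 8841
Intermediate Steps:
o(U) = U + U² + U*(-17 + U) (o(U) = (U² + (U - 17)*U) + U = (U² + (-17 + U)*U) + U = (U² + U*(-17 + U)) + U = U + U² + U*(-17 + U))
(o(-45) + 2637) + 1434 = (2*(-45)*(-8 - 45) + 2637) + 1434 = (2*(-45)*(-53) + 2637) + 1434 = (4770 + 2637) + 1434 = 7407 + 1434 = 8841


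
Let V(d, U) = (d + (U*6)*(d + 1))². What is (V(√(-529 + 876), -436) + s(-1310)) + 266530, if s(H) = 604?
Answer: 2379974665 + 13681680*√347 ≈ 2.6348e+9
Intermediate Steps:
V(d, U) = (d + 6*U*(1 + d))² (V(d, U) = (d + (6*U)*(1 + d))² = (d + 6*U*(1 + d))²)
(V(√(-529 + 876), -436) + s(-1310)) + 266530 = ((√(-529 + 876) + 6*(-436) + 6*(-436)*√(-529 + 876))² + 604) + 266530 = ((√347 - 2616 + 6*(-436)*√347)² + 604) + 266530 = ((√347 - 2616 - 2616*√347)² + 604) + 266530 = ((-2616 - 2615*√347)² + 604) + 266530 = (604 + (-2616 - 2615*√347)²) + 266530 = 267134 + (-2616 - 2615*√347)²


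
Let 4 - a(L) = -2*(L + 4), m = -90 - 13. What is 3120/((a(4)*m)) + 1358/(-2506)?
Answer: -37915/18437 ≈ -2.0565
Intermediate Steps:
m = -103
a(L) = 12 + 2*L (a(L) = 4 - (-2)*(L + 4) = 4 - (-2)*(4 + L) = 4 - (-8 - 2*L) = 4 + (8 + 2*L) = 12 + 2*L)
3120/((a(4)*m)) + 1358/(-2506) = 3120/(((12 + 2*4)*(-103))) + 1358/(-2506) = 3120/(((12 + 8)*(-103))) + 1358*(-1/2506) = 3120/((20*(-103))) - 97/179 = 3120/(-2060) - 97/179 = 3120*(-1/2060) - 97/179 = -156/103 - 97/179 = -37915/18437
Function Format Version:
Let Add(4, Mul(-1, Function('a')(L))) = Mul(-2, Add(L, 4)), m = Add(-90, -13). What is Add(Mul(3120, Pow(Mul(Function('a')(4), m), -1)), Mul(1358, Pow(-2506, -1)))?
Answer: Rational(-37915, 18437) ≈ -2.0565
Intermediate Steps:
m = -103
Function('a')(L) = Add(12, Mul(2, L)) (Function('a')(L) = Add(4, Mul(-1, Mul(-2, Add(L, 4)))) = Add(4, Mul(-1, Mul(-2, Add(4, L)))) = Add(4, Mul(-1, Add(-8, Mul(-2, L)))) = Add(4, Add(8, Mul(2, L))) = Add(12, Mul(2, L)))
Add(Mul(3120, Pow(Mul(Function('a')(4), m), -1)), Mul(1358, Pow(-2506, -1))) = Add(Mul(3120, Pow(Mul(Add(12, Mul(2, 4)), -103), -1)), Mul(1358, Pow(-2506, -1))) = Add(Mul(3120, Pow(Mul(Add(12, 8), -103), -1)), Mul(1358, Rational(-1, 2506))) = Add(Mul(3120, Pow(Mul(20, -103), -1)), Rational(-97, 179)) = Add(Mul(3120, Pow(-2060, -1)), Rational(-97, 179)) = Add(Mul(3120, Rational(-1, 2060)), Rational(-97, 179)) = Add(Rational(-156, 103), Rational(-97, 179)) = Rational(-37915, 18437)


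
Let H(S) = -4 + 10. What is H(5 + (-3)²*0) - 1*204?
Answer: -198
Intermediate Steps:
H(S) = 6
H(5 + (-3)²*0) - 1*204 = 6 - 1*204 = 6 - 204 = -198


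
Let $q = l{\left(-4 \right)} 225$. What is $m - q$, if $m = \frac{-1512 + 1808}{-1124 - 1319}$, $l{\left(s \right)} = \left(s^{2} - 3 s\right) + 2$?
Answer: $- \frac{16490546}{2443} \approx -6750.1$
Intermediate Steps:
$l{\left(s \right)} = 2 + s^{2} - 3 s$
$m = - \frac{296}{2443}$ ($m = \frac{296}{-2443} = 296 \left(- \frac{1}{2443}\right) = - \frac{296}{2443} \approx -0.12116$)
$q = 6750$ ($q = \left(2 + \left(-4\right)^{2} - -12\right) 225 = \left(2 + 16 + 12\right) 225 = 30 \cdot 225 = 6750$)
$m - q = - \frac{296}{2443} - 6750 = - \frac{16490546}{2443}$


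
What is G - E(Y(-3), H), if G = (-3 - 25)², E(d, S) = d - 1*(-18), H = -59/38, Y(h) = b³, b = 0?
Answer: 766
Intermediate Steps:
Y(h) = 0 (Y(h) = 0³ = 0)
H = -59/38 (H = -59*1/38 = -59/38 ≈ -1.5526)
E(d, S) = 18 + d (E(d, S) = d + 18 = 18 + d)
G = 784 (G = (-28)² = 784)
G - E(Y(-3), H) = 784 - (18 + 0) = 784 - 1*18 = 784 - 18 = 766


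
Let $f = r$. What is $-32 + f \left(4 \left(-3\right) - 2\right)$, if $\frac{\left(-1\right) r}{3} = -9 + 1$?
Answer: $-368$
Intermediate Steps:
$r = 24$ ($r = - 3 \left(-9 + 1\right) = \left(-3\right) \left(-8\right) = 24$)
$f = 24$
$-32 + f \left(4 \left(-3\right) - 2\right) = -32 + 24 \left(4 \left(-3\right) - 2\right) = -32 + 24 \left(-12 - 2\right) = -32 + 24 \left(-14\right) = -32 - 336 = -368$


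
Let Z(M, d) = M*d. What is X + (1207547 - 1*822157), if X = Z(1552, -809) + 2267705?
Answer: 1397527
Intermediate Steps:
X = 1012137 (X = 1552*(-809) + 2267705 = -1255568 + 2267705 = 1012137)
X + (1207547 - 1*822157) = 1012137 + (1207547 - 1*822157) = 1012137 + (1207547 - 822157) = 1012137 + 385390 = 1397527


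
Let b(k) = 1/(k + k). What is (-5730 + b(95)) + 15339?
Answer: 1825711/190 ≈ 9609.0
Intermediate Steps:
b(k) = 1/(2*k)
(-5730 + b(95)) + 15339 = (-5730 + (½)/95) + 15339 = (-5730 + (½)*(1/95)) + 15339 = (-5730 + 1/190) + 15339 = -1088699/190 + 15339 = 1825711/190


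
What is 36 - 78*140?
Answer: -10884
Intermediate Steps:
36 - 78*140 = 36 - 10920 = -10884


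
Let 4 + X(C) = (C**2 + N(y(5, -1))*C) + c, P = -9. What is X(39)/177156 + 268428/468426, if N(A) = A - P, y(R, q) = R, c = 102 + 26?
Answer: 60877133/103990572 ≈ 0.58541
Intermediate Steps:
c = 128
N(A) = 9 + A (N(A) = A - 1*(-9) = A + 9 = 9 + A)
X(C) = 124 + C**2 + 14*C (X(C) = -4 + ((C**2 + (9 + 5)*C) + 128) = -4 + ((C**2 + 14*C) + 128) = -4 + (128 + C**2 + 14*C) = 124 + C**2 + 14*C)
X(39)/177156 + 268428/468426 = (124 + 39**2 + 14*39)/177156 + 268428/468426 = (124 + 1521 + 546)*(1/177156) + 268428*(1/468426) = 2191*(1/177156) + 44738/78071 = 313/25308 + 44738/78071 = 60877133/103990572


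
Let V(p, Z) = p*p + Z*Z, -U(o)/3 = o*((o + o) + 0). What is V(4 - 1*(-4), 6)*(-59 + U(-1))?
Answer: -6500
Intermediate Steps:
U(o) = -6*o² (U(o) = -3*o*((o + o) + 0) = -3*o*(2*o + 0) = -3*o*2*o = -6*o²)
V(p, Z) = Z² + p² (V(p, Z) = p² + Z² = Z² + p²)
V(4 - 1*(-4), 6)*(-59 + U(-1)) = (6² + (4 - 1*(-4))²)*(-59 - 6*(-1)²) = (36 + (4 + 4)²)*(-59 - 6*1) = (36 + 8²)*(-59 - 6) = (36 + 64)*(-65) = 100*(-65) = -6500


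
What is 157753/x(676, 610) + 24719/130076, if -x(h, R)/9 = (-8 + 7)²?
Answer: -20519656757/1170684 ≈ -17528.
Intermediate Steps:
x(h, R) = -9 (x(h, R) = -9*(-8 + 7)² = -9*(-1)² = -9*1 = -9)
157753/x(676, 610) + 24719/130076 = 157753/(-9) + 24719/130076 = 157753*(-⅑) + 24719*(1/130076) = -157753/9 + 24719/130076 = -20519656757/1170684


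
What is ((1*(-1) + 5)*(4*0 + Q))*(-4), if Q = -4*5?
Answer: 320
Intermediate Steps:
Q = -20
((1*(-1) + 5)*(4*0 + Q))*(-4) = ((1*(-1) + 5)*(4*0 - 20))*(-4) = ((-1 + 5)*(0 - 20))*(-4) = (4*(-20))*(-4) = -80*(-4) = 320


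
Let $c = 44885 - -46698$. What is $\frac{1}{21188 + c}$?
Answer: $\frac{1}{112771} \approx 8.8675 \cdot 10^{-6}$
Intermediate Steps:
$c = 91583$ ($c = 44885 + 46698 = 91583$)
$\frac{1}{21188 + c} = \frac{1}{21188 + 91583} = \frac{1}{112771}$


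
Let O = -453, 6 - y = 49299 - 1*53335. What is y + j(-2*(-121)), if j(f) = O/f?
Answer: 977711/242 ≈ 4040.1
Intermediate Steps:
y = 4042 (y = 6 - (49299 - 1*53335) = 6 - (49299 - 53335) = 6 - 1*(-4036) = 6 + 4036 = 4042)
j(f) = -453/f
y + j(-2*(-121)) = 4042 - 453/((-2*(-121))) = 4042 - 453/242 = 977711/242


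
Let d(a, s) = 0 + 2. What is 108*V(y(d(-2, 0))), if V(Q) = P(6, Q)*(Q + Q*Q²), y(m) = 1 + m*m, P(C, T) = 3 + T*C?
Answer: 463320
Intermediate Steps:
d(a, s) = 2
P(C, T) = 3 + C*T
y(m) = 1 + m²
V(Q) = (3 + 6*Q)*(Q + Q³) (V(Q) = (3 + 6*Q)*(Q + Q*Q²) = (3 + 6*Q)*(Q + Q³))
108*V(y(d(-2, 0))) = 108*(3*(1 + 2²)*(1 + (1 + 2²)²)*(1 + 2*(1 + 2²))) = 108*(3*(1 + 4)*(1 + (1 + 4)²)*(1 + 2*(1 + 4))) = 108*(3*5*(1 + 5²)*(1 + 2*5)) = 108*(3*5*(1 + 25)*(1 + 10)) = 108*(3*5*26*11) = 108*4290 = 463320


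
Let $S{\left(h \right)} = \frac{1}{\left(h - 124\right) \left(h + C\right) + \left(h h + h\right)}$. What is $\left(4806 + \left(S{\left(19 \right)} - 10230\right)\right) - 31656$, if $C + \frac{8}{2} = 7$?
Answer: $- \frac{71564401}{1930} \approx -37080.0$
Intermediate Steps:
$C = 3$ ($C = -4 + 7 = 3$)
$S{\left(h \right)} = \frac{1}{h + h^{2} + \left(-124 + h\right) \left(3 + h\right)}$ ($S{\left(h \right)} = \frac{1}{\left(h - 124\right) \left(h + 3\right) + \left(h h + h\right)} = \frac{1}{\left(-124 + h\right) \left(3 + h\right) + \left(h^{2} + h\right)} = \frac{1}{\left(-124 + h\right) \left(3 + h\right) + \left(h + h^{2}\right)} = \frac{1}{h + h^{2} + \left(-124 + h\right) \left(3 + h\right)}$)
$\left(4806 + \left(S{\left(19 \right)} - 10230\right)\right) - 31656 = \left(4806 + \left(\frac{1}{2 \left(-186 + 19^{2} - 1140\right)} - 10230\right)\right) - 31656 = \left(4806 - \left(10230 - \frac{1}{2 \left(-186 + 361 - 1140\right)}\right)\right) - 31656 = \left(4806 - \left(10230 - \frac{1}{2 \left(-965\right)}\right)\right) - 31656 = \left(4806 + \left(\frac{1}{2} \left(- \frac{1}{965}\right) - 10230\right)\right) - 31656 = \left(4806 - \frac{19743901}{1930}\right) - 31656 = - \frac{10468321}{1930} - 31656 = - \frac{71564401}{1930}$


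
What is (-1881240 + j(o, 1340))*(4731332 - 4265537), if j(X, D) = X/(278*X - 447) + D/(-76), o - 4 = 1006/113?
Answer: -1969132616910682245/2247149 ≈ -8.7628e+11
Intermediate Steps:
o = 1458/113 (o = 4 + 1006/113 = 1458/113 ≈ 12.903)
j(X, D) = -D/76 + X/(-447 + 278*X) (j(X, D) = X/(-447 + 278*X) + D*(-1/76) = X/(-447 + 278*X) - D/76 = -D/76 + X/(-447 + 278*X))
(-1881240 + j(o, 1340))*(4731332 - 4265537) = (-1881240 + (76*(1458/113) + 447*1340 - 278*1340*1458/113)/(76*(-447 + 278*(1458/113))))*(4731332 - 4265537) = (-1881240 + (110808/113 + 598980 - 543134160/113)/(76*(-447 + 405324/113)))*465795 = (-1881240 + (1/76)*(-475338612/113)/(354813/113))*465795 = (-1881240 + (1/76)*(113/354813)*(-475338612/113))*465795 = (-1881240 - 39611551/2247149)*465795 = -4227466196311/2247149*465795 = -1969132616910682245/2247149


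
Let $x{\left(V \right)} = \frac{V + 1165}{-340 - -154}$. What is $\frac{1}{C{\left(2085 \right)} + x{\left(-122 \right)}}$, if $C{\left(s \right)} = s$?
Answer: $\frac{186}{386767} \approx 0.00048091$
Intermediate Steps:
$x{\left(V \right)} = - \frac{1165}{186} - \frac{V}{186}$ ($x{\left(V \right)} = \frac{1165 + V}{-340 + \left(-211 + 365\right)} = \frac{1165 + V}{-340 + 154} = \frac{1165 + V}{-186} = \left(1165 + V\right) \left(- \frac{1}{186}\right) = - \frac{1165}{186} - \frac{V}{186}$)
$\frac{1}{C{\left(2085 \right)} + x{\left(-122 \right)}} = \frac{1}{2085 - \frac{1043}{186}} = \frac{1}{\frac{386767}{186}} = \frac{186}{386767}$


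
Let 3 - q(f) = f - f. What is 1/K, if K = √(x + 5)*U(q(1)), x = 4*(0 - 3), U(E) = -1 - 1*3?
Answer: I*√7/28 ≈ 0.094491*I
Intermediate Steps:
q(f) = 3 (q(f) = 3 - (f - f) = 3 - 1*0 = 3 + 0 = 3)
U(E) = -4 (U(E) = -1 - 3 = -4)
x = -12 (x = 4*(-3) = -12)
K = -4*I*√7 (K = √(-12 + 5)*(-4) = √(-7)*(-4) = (I*√7)*(-4) = -4*I*√7 ≈ -10.583*I)
1/K = 1/(-4*I*√7) = I*√7/28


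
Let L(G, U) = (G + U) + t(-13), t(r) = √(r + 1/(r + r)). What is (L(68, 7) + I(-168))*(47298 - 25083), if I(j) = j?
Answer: -2065995 + 22215*I*√8814/26 ≈ -2.066e+6 + 80216.0*I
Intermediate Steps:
t(r) = √(r + 1/(2*r))
L(G, U) = G + U + I*√8814/26 (L(G, U) = (G + U) + √(2/(-13) + 4*(-13))/2 = (G + U) + √(2*(-1/13) - 52)/2 = (G + U) + √(-2/13 - 52)/2 = (G + U) + √(-678/13)/2 = (G + U) + (I*√8814/13)/2 = (G + U) + I*√8814/26 = G + U + I*√8814/26)
(L(68, 7) + I(-168))*(47298 - 25083) = ((68 + 7 + I*√8814/26) - 168)*(47298 - 25083) = ((75 + I*√8814/26) - 168)*22215 = (-93 + I*√8814/26)*22215 = -2065995 + 22215*I*√8814/26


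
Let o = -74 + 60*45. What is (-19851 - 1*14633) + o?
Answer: -31858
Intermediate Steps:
o = 2626 (o = -74 + 2700 = 2626)
(-19851 - 1*14633) + o = (-19851 - 1*14633) + 2626 = (-19851 - 14633) + 2626 = -34484 + 2626 = -31858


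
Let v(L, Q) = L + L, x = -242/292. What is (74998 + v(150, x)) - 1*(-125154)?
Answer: 200452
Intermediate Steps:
x = -121/146 (x = -242*1/292 = -121/146 ≈ -0.82877)
v(L, Q) = 2*L
(74998 + v(150, x)) - 1*(-125154) = (74998 + 2*150) - 1*(-125154) = (74998 + 300) + 125154 = 75298 + 125154 = 200452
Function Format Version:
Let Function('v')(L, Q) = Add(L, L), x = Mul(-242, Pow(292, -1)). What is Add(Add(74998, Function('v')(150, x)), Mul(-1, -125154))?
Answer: 200452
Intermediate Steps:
x = Rational(-121, 146) (x = Mul(-242, Rational(1, 292)) = Rational(-121, 146) ≈ -0.82877)
Function('v')(L, Q) = Mul(2, L)
Add(Add(74998, Function('v')(150, x)), Mul(-1, -125154)) = Add(Add(74998, Mul(2, 150)), Mul(-1, -125154)) = Add(Add(74998, 300), 125154) = Add(75298, 125154) = 200452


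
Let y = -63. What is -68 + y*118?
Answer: -7502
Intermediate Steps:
-68 + y*118 = -68 - 63*118 = -68 - 7434 = -7502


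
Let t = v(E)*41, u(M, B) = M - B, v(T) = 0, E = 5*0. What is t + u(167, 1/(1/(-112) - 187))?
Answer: 3497927/20945 ≈ 167.01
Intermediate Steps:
E = 0
t = 0 (t = 0*41 = 0)
t + u(167, 1/(1/(-112) - 187)) = 0 + (167 - 1/(1/(-112) - 187)) = 0 + (167 - 1/(-1/112 - 187)) = 0 + (167 - 1/(-20945/112)) = 0 + (167 - 1*(-112/20945)) = 0 + (167 + 112/20945) = 0 + 3497927/20945 = 3497927/20945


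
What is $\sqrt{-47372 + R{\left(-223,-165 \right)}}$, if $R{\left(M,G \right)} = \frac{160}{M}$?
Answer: $\frac{2 i \sqrt{588949467}}{223} \approx 217.65 i$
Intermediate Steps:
$\sqrt{-47372 + R{\left(-223,-165 \right)}} = \sqrt{-47372 + \frac{160}{-223}} = \sqrt{-47372 + 160 \left(- \frac{1}{223}\right)} = \sqrt{-47372 - \frac{160}{223}} = \sqrt{- \frac{10564116}{223}} = \frac{2 i \sqrt{588949467}}{223}$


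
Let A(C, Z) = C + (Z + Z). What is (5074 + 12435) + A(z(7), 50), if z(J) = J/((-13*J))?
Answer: 228916/13 ≈ 17609.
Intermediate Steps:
z(J) = -1/13 (z(J) = J*(-1/(13*J)) = -1/13)
A(C, Z) = C + 2*Z
(5074 + 12435) + A(z(7), 50) = (5074 + 12435) + (-1/13 + 2*50) = 17509 + (-1/13 + 100) = 17509 + 1299/13 = 228916/13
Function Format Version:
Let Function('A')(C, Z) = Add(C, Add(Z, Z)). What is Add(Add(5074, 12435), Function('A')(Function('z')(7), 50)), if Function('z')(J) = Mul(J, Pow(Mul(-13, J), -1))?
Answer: Rational(228916, 13) ≈ 17609.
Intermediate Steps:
Function('z')(J) = Rational(-1, 13) (Function('z')(J) = Mul(J, Mul(Rational(-1, 13), Pow(J, -1))) = Rational(-1, 13))
Function('A')(C, Z) = Add(C, Mul(2, Z))
Add(Add(5074, 12435), Function('A')(Function('z')(7), 50)) = Add(Add(5074, 12435), Add(Rational(-1, 13), Mul(2, 50))) = Add(17509, Add(Rational(-1, 13), 100)) = Add(17509, Rational(1299, 13)) = Rational(228916, 13)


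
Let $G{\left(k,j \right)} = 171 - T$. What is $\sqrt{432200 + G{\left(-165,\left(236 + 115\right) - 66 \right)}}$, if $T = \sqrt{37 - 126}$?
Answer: $\sqrt{432371 - i \sqrt{89}} \approx 657.55 - 0.007 i$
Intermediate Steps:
$T = i \sqrt{89}$ ($T = \sqrt{-89} = i \sqrt{89} \approx 9.434 i$)
$G{\left(k,j \right)} = 171 - i \sqrt{89}$
$\sqrt{432200 + G{\left(-165,\left(236 + 115\right) - 66 \right)}} = \sqrt{432200 + \left(171 - i \sqrt{89}\right)} = \sqrt{432371 - i \sqrt{89}}$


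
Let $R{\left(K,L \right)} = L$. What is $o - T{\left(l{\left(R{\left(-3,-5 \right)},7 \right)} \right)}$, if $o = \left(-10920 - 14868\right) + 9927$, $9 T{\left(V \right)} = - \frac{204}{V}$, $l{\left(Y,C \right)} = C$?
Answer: $- \frac{333013}{21} \approx -15858.0$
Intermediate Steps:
$T{\left(V \right)} = - \frac{68}{3 V}$ ($T{\left(V \right)} = \frac{\left(-204\right) \frac{1}{V}}{9} = - \frac{68}{3 V}$)
$o = -15861$ ($o = -25788 + 9927 = -15861$)
$o - T{\left(l{\left(R{\left(-3,-5 \right)},7 \right)} \right)} = -15861 - - \frac{68}{3 \cdot 7} = -15861 - \left(- \frac{68}{3}\right) \frac{1}{7} = -15861 - - \frac{68}{21} = -15861 + \frac{68}{21} = - \frac{333013}{21}$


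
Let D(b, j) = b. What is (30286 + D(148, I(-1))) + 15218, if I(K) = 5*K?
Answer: 45652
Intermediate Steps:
(30286 + D(148, I(-1))) + 15218 = (30286 + 148) + 15218 = 30434 + 15218 = 45652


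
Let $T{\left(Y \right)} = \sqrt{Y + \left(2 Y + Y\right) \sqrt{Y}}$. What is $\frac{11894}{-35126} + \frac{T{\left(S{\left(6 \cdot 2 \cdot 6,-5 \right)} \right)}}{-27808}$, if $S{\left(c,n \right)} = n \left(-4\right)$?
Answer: $- \frac{5947}{17563} - \frac{\sqrt{5 + 30 \sqrt{5}}}{13904} \approx -0.33922$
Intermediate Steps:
$S{\left(c,n \right)} = - 4 n$
$T{\left(Y \right)} = \sqrt{Y + 3 Y^{\frac{3}{2}}}$ ($T{\left(Y \right)} = \sqrt{Y + 3 Y \sqrt{Y}} = \sqrt{Y + 3 Y^{\frac{3}{2}}}$)
$\frac{11894}{-35126} + \frac{T{\left(S{\left(6 \cdot 2 \cdot 6,-5 \right)} \right)}}{-27808} = \frac{11894}{-35126} + \frac{\sqrt{\left(-4\right) \left(-5\right) + 3 \left(\left(-4\right) \left(-5\right)\right)^{\frac{3}{2}}}}{-27808} = 11894 \left(- \frac{1}{35126}\right) + \sqrt{20 + 3 \cdot 20^{\frac{3}{2}}} \left(- \frac{1}{27808}\right) = - \frac{5947}{17563} + \sqrt{20 + 3 \cdot 40 \sqrt{5}} \left(- \frac{1}{27808}\right) = - \frac{5947}{17563} + \sqrt{20 + 120 \sqrt{5}} \left(- \frac{1}{27808}\right) = - \frac{5947}{17563} - \frac{\sqrt{20 + 120 \sqrt{5}}}{27808}$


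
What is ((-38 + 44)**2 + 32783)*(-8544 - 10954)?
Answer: -639904862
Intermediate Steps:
((-38 + 44)**2 + 32783)*(-8544 - 10954) = (6**2 + 32783)*(-19498) = (36 + 32783)*(-19498) = 32819*(-19498) = -639904862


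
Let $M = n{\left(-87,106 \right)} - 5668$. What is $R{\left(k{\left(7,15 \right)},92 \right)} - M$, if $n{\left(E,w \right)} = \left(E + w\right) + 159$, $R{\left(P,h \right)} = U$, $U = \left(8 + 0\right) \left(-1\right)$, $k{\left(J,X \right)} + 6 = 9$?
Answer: $5482$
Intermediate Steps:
$k{\left(J,X \right)} = 3$ ($k{\left(J,X \right)} = -6 + 9 = 3$)
$U = -8$ ($U = 8 \left(-1\right) = -8$)
$R{\left(P,h \right)} = -8$
$n{\left(E,w \right)} = 159 + E + w$
$M = -5490$ ($M = \left(159 - 87 + 106\right) - 5668 = 178 - 5668 = -5490$)
$R{\left(k{\left(7,15 \right)},92 \right)} - M = -8 - -5490 = -8 + 5490 = 5482$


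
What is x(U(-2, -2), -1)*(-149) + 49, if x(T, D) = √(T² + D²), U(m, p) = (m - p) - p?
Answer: 49 - 149*√5 ≈ -284.17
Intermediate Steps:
U(m, p) = m - 2*p
x(T, D) = √(D² + T²)
x(U(-2, -2), -1)*(-149) + 49 = √((-1)² + (-2 - 2*(-2))²)*(-149) + 49 = √(1 + (-2 + 4)²)*(-149) + 49 = √(1 + 2²)*(-149) + 49 = √(1 + 4)*(-149) + 49 = √5*(-149) + 49 = -149*√5 + 49 = 49 - 149*√5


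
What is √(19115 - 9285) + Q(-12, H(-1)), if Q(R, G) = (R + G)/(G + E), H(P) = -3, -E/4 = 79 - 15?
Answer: 15/259 + √9830 ≈ 99.204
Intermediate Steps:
E = -256 (E = -4*(79 - 15) = -4*64 = -256)
Q(R, G) = (G + R)/(-256 + G) (Q(R, G) = (R + G)/(G - 256) = (G + R)/(-256 + G))
√(19115 - 9285) + Q(-12, H(-1)) = √(19115 - 9285) + (-3 - 12)/(-256 - 3) = √9830 - 15/(-259) = √9830 - 1/259*(-15) = √9830 + 15/259 = 15/259 + √9830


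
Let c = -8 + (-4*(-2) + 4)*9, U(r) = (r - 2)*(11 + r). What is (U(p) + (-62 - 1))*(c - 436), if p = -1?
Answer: 31248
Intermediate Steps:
U(r) = (-2 + r)*(11 + r)
c = 100 (c = -8 + (8 + 4)*9 = -8 + 12*9 = -8 + 108 = 100)
(U(p) + (-62 - 1))*(c - 436) = ((-22 + (-1)**2 + 9*(-1)) + (-62 - 1))*(100 - 436) = ((-22 + 1 - 9) - 63)*(-336) = (-30 - 63)*(-336) = -93*(-336) = 31248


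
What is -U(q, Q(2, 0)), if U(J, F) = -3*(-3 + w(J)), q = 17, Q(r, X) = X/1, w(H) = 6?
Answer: 9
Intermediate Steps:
Q(r, X) = X (Q(r, X) = X*1 = X)
U(J, F) = -9 (U(J, F) = -3*(-3 + 6) = -3*3 = -9)
-U(q, Q(2, 0)) = -1*(-9) = 9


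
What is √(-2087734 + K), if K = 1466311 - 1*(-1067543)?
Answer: 2*√111530 ≈ 667.92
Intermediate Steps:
K = 2533854 (K = 1466311 + 1067543 = 2533854)
√(-2087734 + K) = √(-2087734 + 2533854) = √446120 = 2*√111530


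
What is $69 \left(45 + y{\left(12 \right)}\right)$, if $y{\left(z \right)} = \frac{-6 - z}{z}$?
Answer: $\frac{6003}{2} \approx 3001.5$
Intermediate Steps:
$y{\left(z \right)} = \frac{-6 - z}{z}$
$69 \left(45 + y{\left(12 \right)}\right) = 69 \left(45 + \frac{-6 - 12}{12}\right) = 69 \left(45 + \frac{1}{12} \left(-18\right)\right) = 69 \left(45 - \frac{3}{2}\right) = 69 \cdot \frac{87}{2} = \frac{6003}{2}$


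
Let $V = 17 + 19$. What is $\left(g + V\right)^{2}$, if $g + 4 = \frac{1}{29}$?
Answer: $\frac{863041}{841} \approx 1026.2$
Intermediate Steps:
$V = 36$
$g = - \frac{115}{29}$ ($g = -4 + \frac{1}{29} = - \frac{115}{29} \approx -3.9655$)
$\left(g + V\right)^{2} = \left(- \frac{115}{29} + 36\right)^{2} = \left(\frac{929}{29}\right)^{2} = \frac{863041}{841}$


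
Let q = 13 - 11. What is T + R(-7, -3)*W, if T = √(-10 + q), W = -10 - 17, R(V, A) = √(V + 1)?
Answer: I*(-27*√6 + 2*√2) ≈ -63.308*I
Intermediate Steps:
q = 2
R(V, A) = √(1 + V)
W = -27
T = 2*I*√2 (T = √(-10 + 2) = √(-8) = 2*I*√2 ≈ 2.8284*I)
T + R(-7, -3)*W = 2*I*√2 + √(1 - 7)*(-27) = 2*I*√2 + √(-6)*(-27) = 2*I*√2 + (I*√6)*(-27) = 2*I*√2 - 27*I*√6 = -27*I*√6 + 2*I*√2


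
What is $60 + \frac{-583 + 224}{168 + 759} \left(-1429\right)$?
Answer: $\frac{568631}{927} \approx 613.41$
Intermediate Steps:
$60 + \frac{-583 + 224}{168 + 759} \left(-1429\right) = 60 + - \frac{359}{927} \left(-1429\right) = 60 + \left(-359\right) \frac{1}{927} \left(-1429\right) = 60 - - \frac{513011}{927} = 60 + \frac{513011}{927} = \frac{568631}{927}$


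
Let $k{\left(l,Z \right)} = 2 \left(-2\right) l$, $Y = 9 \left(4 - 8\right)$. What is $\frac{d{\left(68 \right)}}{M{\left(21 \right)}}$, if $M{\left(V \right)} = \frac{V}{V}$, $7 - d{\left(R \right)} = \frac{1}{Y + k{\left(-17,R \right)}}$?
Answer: $\frac{223}{32} \approx 6.9688$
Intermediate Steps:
$Y = -36$ ($Y = 9 \left(-4\right) = -36$)
$k{\left(l,Z \right)} = - 4 l$
$d{\left(R \right)} = \frac{223}{32}$ ($d{\left(R \right)} = 7 - \frac{1}{-36 - -68} = 7 - \frac{1}{-36 + 68} = 7 - \frac{1}{32} = \frac{223}{32}$)
$M{\left(V \right)} = 1$
$\frac{d{\left(68 \right)}}{M{\left(21 \right)}} = \frac{223}{32 \cdot 1} = \frac{223}{32} \cdot 1 = \frac{223}{32}$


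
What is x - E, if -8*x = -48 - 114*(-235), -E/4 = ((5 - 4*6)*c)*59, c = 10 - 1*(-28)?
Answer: -694939/4 ≈ -1.7373e+5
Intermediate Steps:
c = 38 (c = 10 + 28 = 38)
E = 170392 (E = -4*(5 - 4*6)*38*59 = -4*(5 - 24)*38*59 = -4*(-19*38)*59 = -(-2888)*59 = -4*(-42598) = 170392)
x = -13371/4 (x = -(-48 - 114*(-235))/8 = -(-48 + 26790)/8 = -⅛*26742 = -13371/4 ≈ -3342.8)
x - E = -13371/4 - 1*170392 = -13371/4 - 170392 = -694939/4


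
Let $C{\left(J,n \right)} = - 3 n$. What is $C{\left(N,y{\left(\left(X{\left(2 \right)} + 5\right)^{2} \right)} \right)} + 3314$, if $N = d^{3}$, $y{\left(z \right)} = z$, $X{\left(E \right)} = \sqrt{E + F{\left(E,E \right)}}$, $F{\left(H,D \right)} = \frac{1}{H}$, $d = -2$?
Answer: $\frac{6463}{2} - 15 \sqrt{10} \approx 3184.1$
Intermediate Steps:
$X{\left(E \right)} = \sqrt{E + \frac{1}{E}}$
$N = -8$ ($N = \left(-2\right)^{3} = -8$)
$C{\left(N,y{\left(\left(X{\left(2 \right)} + 5\right)^{2} \right)} \right)} + 3314 = - 3 \left(\sqrt{2 + \frac{1}{2}} + 5\right)^{2} + 3314 = - 3 \left(\sqrt{\frac{5}{2}} + 5\right)^{2} + 3314 = - 3 \left(\frac{\sqrt{10}}{2} + 5\right)^{2} + 3314 = - 3 \left(5 + \frac{\sqrt{10}}{2}\right)^{2} + 3314 = 3314 - 3 \left(5 + \frac{\sqrt{10}}{2}\right)^{2}$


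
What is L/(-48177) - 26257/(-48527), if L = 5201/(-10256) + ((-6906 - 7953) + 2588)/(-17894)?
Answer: 116074635952375541/214525363167480528 ≈ 0.54108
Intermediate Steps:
L = 16392341/91760432 (L = 5201*(-1/10256) + (-14859 + 2588)*(-1/17894) = -5201/10256 - 12271*(-1/17894) = -5201/10256 + 12271/17894 = 16392341/91760432 ≈ 0.17864)
L/(-48177) - 26257/(-48527) = (16392341/91760432)/(-48177) - 26257/(-48527) = (16392341/91760432)*(-1/48177) - 26257*(-1/48527) = -16392341/4420742332464 + 26257/48527 = 116074635952375541/214525363167480528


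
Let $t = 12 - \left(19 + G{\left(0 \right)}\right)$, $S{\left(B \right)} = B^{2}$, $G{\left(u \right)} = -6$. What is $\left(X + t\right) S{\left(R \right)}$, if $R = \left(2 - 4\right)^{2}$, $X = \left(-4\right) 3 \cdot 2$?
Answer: $-400$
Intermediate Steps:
$X = -24$ ($X = \left(-12\right) 2 = -24$)
$R = 4$ ($R = \left(-2\right)^{2} = 4$)
$t = -1$ ($t = 12 - \left(19 - 6\right) = 12 - 13 = -1$)
$\left(X + t\right) S{\left(R \right)} = \left(-24 - 1\right) 4^{2} = \left(-25\right) 16 = -400$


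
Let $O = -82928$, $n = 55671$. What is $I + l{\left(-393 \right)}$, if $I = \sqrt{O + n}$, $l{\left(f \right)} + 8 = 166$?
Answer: $158 + i \sqrt{27257} \approx 158.0 + 165.1 i$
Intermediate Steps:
$l{\left(f \right)} = 158$ ($l{\left(f \right)} = -8 + 166 = 158$)
$I = i \sqrt{27257}$ ($I = \sqrt{-82928 + 55671} = \sqrt{-27257} = i \sqrt{27257} \approx 165.1 i$)
$I + l{\left(-393 \right)} = i \sqrt{27257} + 158 = 158 + i \sqrt{27257}$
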